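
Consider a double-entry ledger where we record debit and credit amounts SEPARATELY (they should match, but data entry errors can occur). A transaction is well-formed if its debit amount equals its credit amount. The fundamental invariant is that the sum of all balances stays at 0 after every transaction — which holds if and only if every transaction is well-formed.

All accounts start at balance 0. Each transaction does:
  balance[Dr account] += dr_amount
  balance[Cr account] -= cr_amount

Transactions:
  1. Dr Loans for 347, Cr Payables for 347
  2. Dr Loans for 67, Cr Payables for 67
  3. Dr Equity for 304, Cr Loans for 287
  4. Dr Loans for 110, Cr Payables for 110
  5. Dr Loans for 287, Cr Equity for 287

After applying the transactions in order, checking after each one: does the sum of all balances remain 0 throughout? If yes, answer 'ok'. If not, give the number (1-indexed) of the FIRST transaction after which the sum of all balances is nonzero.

After txn 1: dr=347 cr=347 sum_balances=0
After txn 2: dr=67 cr=67 sum_balances=0
After txn 3: dr=304 cr=287 sum_balances=17
After txn 4: dr=110 cr=110 sum_balances=17
After txn 5: dr=287 cr=287 sum_balances=17

Answer: 3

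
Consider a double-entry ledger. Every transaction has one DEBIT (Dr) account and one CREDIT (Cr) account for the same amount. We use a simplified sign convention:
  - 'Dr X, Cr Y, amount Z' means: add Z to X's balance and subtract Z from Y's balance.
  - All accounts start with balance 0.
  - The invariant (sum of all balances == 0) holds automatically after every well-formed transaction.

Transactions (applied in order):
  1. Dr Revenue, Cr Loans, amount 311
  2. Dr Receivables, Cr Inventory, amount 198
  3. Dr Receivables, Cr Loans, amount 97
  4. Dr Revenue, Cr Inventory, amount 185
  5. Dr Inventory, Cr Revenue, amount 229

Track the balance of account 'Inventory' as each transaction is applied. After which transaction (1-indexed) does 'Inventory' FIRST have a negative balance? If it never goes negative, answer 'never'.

After txn 1: Inventory=0
After txn 2: Inventory=-198

Answer: 2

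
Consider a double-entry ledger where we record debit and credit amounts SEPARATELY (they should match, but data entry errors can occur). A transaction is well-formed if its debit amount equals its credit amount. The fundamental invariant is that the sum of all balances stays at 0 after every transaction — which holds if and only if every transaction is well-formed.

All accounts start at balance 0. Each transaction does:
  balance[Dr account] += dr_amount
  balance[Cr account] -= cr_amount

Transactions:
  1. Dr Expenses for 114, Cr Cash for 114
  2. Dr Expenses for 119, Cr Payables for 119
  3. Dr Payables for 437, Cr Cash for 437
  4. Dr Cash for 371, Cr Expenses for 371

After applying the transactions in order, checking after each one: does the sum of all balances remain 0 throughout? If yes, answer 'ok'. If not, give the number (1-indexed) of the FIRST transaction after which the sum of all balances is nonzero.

After txn 1: dr=114 cr=114 sum_balances=0
After txn 2: dr=119 cr=119 sum_balances=0
After txn 3: dr=437 cr=437 sum_balances=0
After txn 4: dr=371 cr=371 sum_balances=0

Answer: ok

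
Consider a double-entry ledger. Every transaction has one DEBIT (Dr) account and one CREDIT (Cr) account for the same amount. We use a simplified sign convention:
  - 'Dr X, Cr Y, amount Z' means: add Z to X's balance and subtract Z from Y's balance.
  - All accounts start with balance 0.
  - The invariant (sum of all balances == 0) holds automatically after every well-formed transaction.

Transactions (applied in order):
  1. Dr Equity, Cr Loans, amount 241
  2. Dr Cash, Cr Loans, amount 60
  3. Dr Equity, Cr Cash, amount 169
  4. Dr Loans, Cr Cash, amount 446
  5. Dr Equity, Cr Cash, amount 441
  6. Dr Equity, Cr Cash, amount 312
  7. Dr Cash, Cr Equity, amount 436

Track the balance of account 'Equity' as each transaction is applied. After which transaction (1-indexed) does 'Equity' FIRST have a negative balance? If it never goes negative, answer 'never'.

After txn 1: Equity=241
After txn 2: Equity=241
After txn 3: Equity=410
After txn 4: Equity=410
After txn 5: Equity=851
After txn 6: Equity=1163
After txn 7: Equity=727

Answer: never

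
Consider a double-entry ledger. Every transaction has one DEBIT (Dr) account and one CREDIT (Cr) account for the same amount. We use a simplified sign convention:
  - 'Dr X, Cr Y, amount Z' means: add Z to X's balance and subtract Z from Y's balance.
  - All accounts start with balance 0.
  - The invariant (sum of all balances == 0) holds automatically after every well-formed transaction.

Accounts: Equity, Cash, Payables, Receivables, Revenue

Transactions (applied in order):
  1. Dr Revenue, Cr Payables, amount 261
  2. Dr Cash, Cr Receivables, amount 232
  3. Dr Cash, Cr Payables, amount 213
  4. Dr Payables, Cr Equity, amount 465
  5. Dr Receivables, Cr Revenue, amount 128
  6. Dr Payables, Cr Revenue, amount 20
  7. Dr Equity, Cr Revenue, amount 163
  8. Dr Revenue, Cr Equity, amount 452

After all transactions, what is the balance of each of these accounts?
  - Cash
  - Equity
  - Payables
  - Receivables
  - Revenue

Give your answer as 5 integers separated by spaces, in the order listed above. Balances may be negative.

Answer: 445 -754 11 -104 402

Derivation:
After txn 1 (Dr Revenue, Cr Payables, amount 261): Payables=-261 Revenue=261
After txn 2 (Dr Cash, Cr Receivables, amount 232): Cash=232 Payables=-261 Receivables=-232 Revenue=261
After txn 3 (Dr Cash, Cr Payables, amount 213): Cash=445 Payables=-474 Receivables=-232 Revenue=261
After txn 4 (Dr Payables, Cr Equity, amount 465): Cash=445 Equity=-465 Payables=-9 Receivables=-232 Revenue=261
After txn 5 (Dr Receivables, Cr Revenue, amount 128): Cash=445 Equity=-465 Payables=-9 Receivables=-104 Revenue=133
After txn 6 (Dr Payables, Cr Revenue, amount 20): Cash=445 Equity=-465 Payables=11 Receivables=-104 Revenue=113
After txn 7 (Dr Equity, Cr Revenue, amount 163): Cash=445 Equity=-302 Payables=11 Receivables=-104 Revenue=-50
After txn 8 (Dr Revenue, Cr Equity, amount 452): Cash=445 Equity=-754 Payables=11 Receivables=-104 Revenue=402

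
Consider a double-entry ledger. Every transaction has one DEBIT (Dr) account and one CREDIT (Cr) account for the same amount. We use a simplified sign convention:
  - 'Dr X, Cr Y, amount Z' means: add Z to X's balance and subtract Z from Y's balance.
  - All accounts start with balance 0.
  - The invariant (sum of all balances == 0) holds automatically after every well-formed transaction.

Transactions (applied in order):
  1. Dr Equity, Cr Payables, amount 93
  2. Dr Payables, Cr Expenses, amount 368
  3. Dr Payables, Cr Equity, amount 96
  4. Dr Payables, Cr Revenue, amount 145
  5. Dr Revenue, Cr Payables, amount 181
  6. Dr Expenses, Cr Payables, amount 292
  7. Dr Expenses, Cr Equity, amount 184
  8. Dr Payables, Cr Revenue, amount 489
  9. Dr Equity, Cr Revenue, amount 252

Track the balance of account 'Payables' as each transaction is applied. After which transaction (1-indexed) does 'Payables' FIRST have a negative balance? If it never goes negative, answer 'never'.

Answer: 1

Derivation:
After txn 1: Payables=-93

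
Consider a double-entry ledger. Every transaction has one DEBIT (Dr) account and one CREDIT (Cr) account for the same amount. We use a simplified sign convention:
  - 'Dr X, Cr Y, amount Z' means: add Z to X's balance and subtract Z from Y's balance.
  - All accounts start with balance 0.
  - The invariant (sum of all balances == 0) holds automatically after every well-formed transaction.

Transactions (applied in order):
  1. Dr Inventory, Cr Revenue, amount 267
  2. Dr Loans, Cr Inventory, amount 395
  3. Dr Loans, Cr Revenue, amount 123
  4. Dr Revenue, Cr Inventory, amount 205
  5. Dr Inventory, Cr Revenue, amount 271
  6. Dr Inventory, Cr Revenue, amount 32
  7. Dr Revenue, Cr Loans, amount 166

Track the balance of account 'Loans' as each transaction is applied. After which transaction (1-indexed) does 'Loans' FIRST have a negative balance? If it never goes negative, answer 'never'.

Answer: never

Derivation:
After txn 1: Loans=0
After txn 2: Loans=395
After txn 3: Loans=518
After txn 4: Loans=518
After txn 5: Loans=518
After txn 6: Loans=518
After txn 7: Loans=352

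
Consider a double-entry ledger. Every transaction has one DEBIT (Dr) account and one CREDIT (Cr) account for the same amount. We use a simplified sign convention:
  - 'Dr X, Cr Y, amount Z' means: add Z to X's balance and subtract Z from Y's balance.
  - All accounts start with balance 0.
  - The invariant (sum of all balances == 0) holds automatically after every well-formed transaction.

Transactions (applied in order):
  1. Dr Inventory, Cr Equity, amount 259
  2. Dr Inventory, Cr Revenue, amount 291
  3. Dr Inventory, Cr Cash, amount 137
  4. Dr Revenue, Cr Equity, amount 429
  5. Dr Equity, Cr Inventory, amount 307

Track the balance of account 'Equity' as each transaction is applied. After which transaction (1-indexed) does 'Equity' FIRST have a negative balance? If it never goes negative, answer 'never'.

Answer: 1

Derivation:
After txn 1: Equity=-259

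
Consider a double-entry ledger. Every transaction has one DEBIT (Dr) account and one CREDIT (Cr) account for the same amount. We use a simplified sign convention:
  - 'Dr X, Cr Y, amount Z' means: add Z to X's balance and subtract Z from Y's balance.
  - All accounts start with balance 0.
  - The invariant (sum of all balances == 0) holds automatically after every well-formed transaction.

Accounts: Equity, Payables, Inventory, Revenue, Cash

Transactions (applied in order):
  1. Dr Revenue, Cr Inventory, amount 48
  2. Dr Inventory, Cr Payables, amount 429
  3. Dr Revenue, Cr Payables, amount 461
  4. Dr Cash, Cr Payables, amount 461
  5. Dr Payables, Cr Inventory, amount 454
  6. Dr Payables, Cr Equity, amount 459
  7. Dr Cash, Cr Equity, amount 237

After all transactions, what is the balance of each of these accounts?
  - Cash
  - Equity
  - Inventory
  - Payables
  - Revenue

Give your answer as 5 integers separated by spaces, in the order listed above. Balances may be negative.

After txn 1 (Dr Revenue, Cr Inventory, amount 48): Inventory=-48 Revenue=48
After txn 2 (Dr Inventory, Cr Payables, amount 429): Inventory=381 Payables=-429 Revenue=48
After txn 3 (Dr Revenue, Cr Payables, amount 461): Inventory=381 Payables=-890 Revenue=509
After txn 4 (Dr Cash, Cr Payables, amount 461): Cash=461 Inventory=381 Payables=-1351 Revenue=509
After txn 5 (Dr Payables, Cr Inventory, amount 454): Cash=461 Inventory=-73 Payables=-897 Revenue=509
After txn 6 (Dr Payables, Cr Equity, amount 459): Cash=461 Equity=-459 Inventory=-73 Payables=-438 Revenue=509
After txn 7 (Dr Cash, Cr Equity, amount 237): Cash=698 Equity=-696 Inventory=-73 Payables=-438 Revenue=509

Answer: 698 -696 -73 -438 509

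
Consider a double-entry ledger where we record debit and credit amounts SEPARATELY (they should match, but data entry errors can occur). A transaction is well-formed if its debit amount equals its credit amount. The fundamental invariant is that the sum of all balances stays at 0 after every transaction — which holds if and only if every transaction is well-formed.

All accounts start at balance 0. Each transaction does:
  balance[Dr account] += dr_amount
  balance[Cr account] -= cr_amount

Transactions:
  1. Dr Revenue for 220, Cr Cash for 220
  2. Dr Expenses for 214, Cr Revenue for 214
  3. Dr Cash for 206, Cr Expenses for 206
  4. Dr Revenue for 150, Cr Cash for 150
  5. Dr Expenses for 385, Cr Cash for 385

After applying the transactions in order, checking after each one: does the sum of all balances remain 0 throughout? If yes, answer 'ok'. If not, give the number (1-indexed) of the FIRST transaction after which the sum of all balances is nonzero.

Answer: ok

Derivation:
After txn 1: dr=220 cr=220 sum_balances=0
After txn 2: dr=214 cr=214 sum_balances=0
After txn 3: dr=206 cr=206 sum_balances=0
After txn 4: dr=150 cr=150 sum_balances=0
After txn 5: dr=385 cr=385 sum_balances=0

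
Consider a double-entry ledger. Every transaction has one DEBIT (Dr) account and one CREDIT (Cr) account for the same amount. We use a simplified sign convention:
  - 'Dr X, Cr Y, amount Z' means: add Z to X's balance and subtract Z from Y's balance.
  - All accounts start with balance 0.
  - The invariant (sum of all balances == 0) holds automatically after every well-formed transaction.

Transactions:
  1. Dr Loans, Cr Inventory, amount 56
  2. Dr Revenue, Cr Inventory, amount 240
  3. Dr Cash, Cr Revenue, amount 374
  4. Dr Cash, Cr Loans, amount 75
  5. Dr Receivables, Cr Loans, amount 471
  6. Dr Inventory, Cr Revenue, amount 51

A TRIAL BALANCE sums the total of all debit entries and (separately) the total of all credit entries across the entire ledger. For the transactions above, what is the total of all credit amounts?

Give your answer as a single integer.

Txn 1: credit+=56
Txn 2: credit+=240
Txn 3: credit+=374
Txn 4: credit+=75
Txn 5: credit+=471
Txn 6: credit+=51
Total credits = 1267

Answer: 1267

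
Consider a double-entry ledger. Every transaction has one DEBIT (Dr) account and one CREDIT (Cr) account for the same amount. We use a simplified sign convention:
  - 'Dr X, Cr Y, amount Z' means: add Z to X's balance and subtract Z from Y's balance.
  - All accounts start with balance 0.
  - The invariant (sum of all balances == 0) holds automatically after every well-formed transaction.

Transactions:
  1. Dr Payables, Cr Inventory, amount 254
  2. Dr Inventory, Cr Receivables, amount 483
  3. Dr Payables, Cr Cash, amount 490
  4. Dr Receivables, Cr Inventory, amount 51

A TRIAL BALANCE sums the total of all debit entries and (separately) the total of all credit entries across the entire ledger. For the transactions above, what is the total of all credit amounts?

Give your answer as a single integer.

Txn 1: credit+=254
Txn 2: credit+=483
Txn 3: credit+=490
Txn 4: credit+=51
Total credits = 1278

Answer: 1278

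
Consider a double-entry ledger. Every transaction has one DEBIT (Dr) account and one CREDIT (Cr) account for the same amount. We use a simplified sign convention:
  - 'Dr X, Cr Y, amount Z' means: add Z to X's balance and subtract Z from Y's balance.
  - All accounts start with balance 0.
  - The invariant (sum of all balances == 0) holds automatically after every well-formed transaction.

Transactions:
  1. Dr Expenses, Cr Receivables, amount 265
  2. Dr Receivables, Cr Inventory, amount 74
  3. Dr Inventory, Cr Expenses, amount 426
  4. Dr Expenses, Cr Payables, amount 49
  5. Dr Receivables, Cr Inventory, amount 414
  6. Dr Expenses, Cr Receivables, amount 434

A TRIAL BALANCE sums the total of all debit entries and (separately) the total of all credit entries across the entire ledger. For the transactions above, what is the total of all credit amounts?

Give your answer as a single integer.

Answer: 1662

Derivation:
Txn 1: credit+=265
Txn 2: credit+=74
Txn 3: credit+=426
Txn 4: credit+=49
Txn 5: credit+=414
Txn 6: credit+=434
Total credits = 1662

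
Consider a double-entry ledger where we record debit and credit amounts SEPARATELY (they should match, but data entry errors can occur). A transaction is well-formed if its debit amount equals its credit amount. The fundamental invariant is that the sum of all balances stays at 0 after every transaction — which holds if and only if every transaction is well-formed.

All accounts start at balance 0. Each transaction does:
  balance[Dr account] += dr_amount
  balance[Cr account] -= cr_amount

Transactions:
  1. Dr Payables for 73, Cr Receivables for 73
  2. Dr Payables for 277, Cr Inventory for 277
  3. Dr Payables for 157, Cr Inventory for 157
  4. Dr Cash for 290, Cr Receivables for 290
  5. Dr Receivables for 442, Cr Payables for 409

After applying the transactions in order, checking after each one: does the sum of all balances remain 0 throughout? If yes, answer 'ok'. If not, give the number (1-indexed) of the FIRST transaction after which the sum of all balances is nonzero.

Answer: 5

Derivation:
After txn 1: dr=73 cr=73 sum_balances=0
After txn 2: dr=277 cr=277 sum_balances=0
After txn 3: dr=157 cr=157 sum_balances=0
After txn 4: dr=290 cr=290 sum_balances=0
After txn 5: dr=442 cr=409 sum_balances=33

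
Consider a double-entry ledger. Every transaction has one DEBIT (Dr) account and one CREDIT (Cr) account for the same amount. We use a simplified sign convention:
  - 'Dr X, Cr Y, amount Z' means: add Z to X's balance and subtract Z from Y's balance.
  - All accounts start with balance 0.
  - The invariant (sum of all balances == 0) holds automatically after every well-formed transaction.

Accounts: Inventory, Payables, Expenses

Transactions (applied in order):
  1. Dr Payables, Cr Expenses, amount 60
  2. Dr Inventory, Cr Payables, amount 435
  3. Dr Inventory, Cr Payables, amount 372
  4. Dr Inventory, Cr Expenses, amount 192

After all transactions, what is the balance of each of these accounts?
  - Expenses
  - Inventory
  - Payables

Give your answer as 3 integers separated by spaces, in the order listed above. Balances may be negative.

Answer: -252 999 -747

Derivation:
After txn 1 (Dr Payables, Cr Expenses, amount 60): Expenses=-60 Payables=60
After txn 2 (Dr Inventory, Cr Payables, amount 435): Expenses=-60 Inventory=435 Payables=-375
After txn 3 (Dr Inventory, Cr Payables, amount 372): Expenses=-60 Inventory=807 Payables=-747
After txn 4 (Dr Inventory, Cr Expenses, amount 192): Expenses=-252 Inventory=999 Payables=-747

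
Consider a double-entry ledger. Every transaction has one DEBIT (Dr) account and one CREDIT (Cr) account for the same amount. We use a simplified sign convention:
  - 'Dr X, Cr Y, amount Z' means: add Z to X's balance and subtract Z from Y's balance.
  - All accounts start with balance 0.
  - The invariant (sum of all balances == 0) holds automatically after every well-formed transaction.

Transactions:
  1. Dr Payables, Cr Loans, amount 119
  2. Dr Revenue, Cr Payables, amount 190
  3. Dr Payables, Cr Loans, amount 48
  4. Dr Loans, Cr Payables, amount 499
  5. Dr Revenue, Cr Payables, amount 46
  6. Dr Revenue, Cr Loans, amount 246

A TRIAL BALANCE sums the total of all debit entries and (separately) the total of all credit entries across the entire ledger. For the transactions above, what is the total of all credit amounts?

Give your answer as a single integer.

Txn 1: credit+=119
Txn 2: credit+=190
Txn 3: credit+=48
Txn 4: credit+=499
Txn 5: credit+=46
Txn 6: credit+=246
Total credits = 1148

Answer: 1148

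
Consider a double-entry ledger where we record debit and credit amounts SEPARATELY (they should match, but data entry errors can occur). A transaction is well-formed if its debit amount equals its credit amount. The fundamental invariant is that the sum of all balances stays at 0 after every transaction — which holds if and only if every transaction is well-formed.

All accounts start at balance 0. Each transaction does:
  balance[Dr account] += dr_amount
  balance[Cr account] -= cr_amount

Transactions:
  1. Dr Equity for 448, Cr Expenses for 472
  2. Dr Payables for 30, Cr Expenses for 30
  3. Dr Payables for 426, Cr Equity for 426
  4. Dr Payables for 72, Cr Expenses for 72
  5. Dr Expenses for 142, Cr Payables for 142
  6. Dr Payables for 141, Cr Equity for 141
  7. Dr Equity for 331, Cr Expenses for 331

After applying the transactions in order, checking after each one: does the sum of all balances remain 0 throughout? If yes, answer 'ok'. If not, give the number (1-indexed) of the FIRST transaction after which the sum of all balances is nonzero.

After txn 1: dr=448 cr=472 sum_balances=-24
After txn 2: dr=30 cr=30 sum_balances=-24
After txn 3: dr=426 cr=426 sum_balances=-24
After txn 4: dr=72 cr=72 sum_balances=-24
After txn 5: dr=142 cr=142 sum_balances=-24
After txn 6: dr=141 cr=141 sum_balances=-24
After txn 7: dr=331 cr=331 sum_balances=-24

Answer: 1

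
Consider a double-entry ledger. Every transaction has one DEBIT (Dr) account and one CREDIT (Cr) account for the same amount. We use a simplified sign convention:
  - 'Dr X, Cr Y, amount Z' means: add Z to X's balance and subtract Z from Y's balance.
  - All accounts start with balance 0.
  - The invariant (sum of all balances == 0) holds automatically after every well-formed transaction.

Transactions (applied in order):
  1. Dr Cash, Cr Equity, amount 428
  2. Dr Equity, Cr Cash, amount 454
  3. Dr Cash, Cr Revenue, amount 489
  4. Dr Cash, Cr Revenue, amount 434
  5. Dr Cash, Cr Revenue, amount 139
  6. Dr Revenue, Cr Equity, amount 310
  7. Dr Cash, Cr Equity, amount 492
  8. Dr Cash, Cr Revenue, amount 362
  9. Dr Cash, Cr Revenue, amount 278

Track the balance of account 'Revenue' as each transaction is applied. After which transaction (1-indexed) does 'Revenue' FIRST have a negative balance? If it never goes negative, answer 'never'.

Answer: 3

Derivation:
After txn 1: Revenue=0
After txn 2: Revenue=0
After txn 3: Revenue=-489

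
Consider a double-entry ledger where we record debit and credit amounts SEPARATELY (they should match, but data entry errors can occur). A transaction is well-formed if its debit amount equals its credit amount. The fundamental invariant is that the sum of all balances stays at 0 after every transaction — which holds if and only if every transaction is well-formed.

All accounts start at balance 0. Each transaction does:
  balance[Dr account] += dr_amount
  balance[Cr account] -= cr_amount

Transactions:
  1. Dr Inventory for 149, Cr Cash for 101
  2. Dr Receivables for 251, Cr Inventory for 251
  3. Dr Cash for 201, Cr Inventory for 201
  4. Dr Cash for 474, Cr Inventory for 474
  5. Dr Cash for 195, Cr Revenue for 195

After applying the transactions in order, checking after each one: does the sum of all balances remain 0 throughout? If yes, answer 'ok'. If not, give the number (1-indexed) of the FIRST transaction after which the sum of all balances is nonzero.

Answer: 1

Derivation:
After txn 1: dr=149 cr=101 sum_balances=48
After txn 2: dr=251 cr=251 sum_balances=48
After txn 3: dr=201 cr=201 sum_balances=48
After txn 4: dr=474 cr=474 sum_balances=48
After txn 5: dr=195 cr=195 sum_balances=48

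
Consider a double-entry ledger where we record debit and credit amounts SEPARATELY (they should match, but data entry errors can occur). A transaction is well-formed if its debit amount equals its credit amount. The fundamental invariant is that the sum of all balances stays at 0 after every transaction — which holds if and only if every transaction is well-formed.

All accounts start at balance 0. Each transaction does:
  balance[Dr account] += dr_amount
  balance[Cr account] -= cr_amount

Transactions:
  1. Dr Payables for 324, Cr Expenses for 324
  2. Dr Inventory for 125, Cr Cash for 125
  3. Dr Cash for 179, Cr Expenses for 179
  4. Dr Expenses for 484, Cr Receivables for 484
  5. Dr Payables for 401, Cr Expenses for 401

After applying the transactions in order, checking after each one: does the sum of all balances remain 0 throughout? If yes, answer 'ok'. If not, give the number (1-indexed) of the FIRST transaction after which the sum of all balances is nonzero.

Answer: ok

Derivation:
After txn 1: dr=324 cr=324 sum_balances=0
After txn 2: dr=125 cr=125 sum_balances=0
After txn 3: dr=179 cr=179 sum_balances=0
After txn 4: dr=484 cr=484 sum_balances=0
After txn 5: dr=401 cr=401 sum_balances=0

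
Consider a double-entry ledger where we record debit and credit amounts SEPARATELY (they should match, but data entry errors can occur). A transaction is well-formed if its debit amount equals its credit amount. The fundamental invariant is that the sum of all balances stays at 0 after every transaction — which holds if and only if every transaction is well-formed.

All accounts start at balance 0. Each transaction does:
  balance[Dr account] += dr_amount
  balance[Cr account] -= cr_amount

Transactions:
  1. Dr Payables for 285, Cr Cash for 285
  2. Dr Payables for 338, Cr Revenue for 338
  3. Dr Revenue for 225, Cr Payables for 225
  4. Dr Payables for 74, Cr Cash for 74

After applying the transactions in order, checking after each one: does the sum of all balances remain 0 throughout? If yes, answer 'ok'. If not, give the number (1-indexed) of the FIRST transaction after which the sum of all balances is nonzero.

After txn 1: dr=285 cr=285 sum_balances=0
After txn 2: dr=338 cr=338 sum_balances=0
After txn 3: dr=225 cr=225 sum_balances=0
After txn 4: dr=74 cr=74 sum_balances=0

Answer: ok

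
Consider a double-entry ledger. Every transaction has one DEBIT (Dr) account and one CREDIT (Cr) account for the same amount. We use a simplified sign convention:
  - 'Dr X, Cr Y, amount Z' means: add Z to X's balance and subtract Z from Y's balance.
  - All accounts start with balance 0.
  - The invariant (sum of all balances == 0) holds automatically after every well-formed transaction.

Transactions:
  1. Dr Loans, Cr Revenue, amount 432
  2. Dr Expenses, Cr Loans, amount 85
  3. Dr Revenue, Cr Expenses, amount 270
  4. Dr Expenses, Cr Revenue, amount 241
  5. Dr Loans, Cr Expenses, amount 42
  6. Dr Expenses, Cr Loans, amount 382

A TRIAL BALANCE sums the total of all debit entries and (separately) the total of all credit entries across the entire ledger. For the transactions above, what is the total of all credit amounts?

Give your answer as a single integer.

Txn 1: credit+=432
Txn 2: credit+=85
Txn 3: credit+=270
Txn 4: credit+=241
Txn 5: credit+=42
Txn 6: credit+=382
Total credits = 1452

Answer: 1452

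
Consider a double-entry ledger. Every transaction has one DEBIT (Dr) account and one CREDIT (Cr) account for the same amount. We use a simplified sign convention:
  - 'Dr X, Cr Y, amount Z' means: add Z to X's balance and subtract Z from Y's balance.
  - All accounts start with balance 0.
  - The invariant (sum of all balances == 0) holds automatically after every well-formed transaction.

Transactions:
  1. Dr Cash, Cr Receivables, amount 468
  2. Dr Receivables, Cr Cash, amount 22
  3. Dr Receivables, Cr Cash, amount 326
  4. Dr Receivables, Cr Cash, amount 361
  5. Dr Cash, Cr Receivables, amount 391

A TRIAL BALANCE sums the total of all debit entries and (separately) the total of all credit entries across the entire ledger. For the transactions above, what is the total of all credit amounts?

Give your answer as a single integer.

Txn 1: credit+=468
Txn 2: credit+=22
Txn 3: credit+=326
Txn 4: credit+=361
Txn 5: credit+=391
Total credits = 1568

Answer: 1568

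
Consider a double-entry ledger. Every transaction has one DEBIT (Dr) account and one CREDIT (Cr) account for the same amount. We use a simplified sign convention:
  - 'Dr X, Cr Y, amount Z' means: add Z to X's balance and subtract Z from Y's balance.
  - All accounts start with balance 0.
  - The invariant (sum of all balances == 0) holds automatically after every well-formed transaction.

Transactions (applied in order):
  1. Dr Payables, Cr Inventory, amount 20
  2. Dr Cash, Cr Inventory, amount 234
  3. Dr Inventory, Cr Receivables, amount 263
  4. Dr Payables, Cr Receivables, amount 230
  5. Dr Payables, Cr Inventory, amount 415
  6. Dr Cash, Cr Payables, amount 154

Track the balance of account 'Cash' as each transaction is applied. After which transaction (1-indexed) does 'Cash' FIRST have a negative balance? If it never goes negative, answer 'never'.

After txn 1: Cash=0
After txn 2: Cash=234
After txn 3: Cash=234
After txn 4: Cash=234
After txn 5: Cash=234
After txn 6: Cash=388

Answer: never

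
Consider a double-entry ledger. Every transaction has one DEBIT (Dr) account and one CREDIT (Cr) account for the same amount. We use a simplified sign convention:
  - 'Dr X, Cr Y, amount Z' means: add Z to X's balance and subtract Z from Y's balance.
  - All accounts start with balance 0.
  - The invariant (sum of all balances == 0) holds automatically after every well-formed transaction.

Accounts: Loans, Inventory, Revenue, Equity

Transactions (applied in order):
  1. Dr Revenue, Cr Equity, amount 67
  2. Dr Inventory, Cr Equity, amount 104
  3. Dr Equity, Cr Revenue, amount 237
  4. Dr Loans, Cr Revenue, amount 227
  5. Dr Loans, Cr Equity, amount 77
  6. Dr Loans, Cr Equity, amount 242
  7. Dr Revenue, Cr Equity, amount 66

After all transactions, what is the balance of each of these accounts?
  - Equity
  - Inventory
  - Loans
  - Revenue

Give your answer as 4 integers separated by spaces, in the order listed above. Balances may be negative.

Answer: -319 104 546 -331

Derivation:
After txn 1 (Dr Revenue, Cr Equity, amount 67): Equity=-67 Revenue=67
After txn 2 (Dr Inventory, Cr Equity, amount 104): Equity=-171 Inventory=104 Revenue=67
After txn 3 (Dr Equity, Cr Revenue, amount 237): Equity=66 Inventory=104 Revenue=-170
After txn 4 (Dr Loans, Cr Revenue, amount 227): Equity=66 Inventory=104 Loans=227 Revenue=-397
After txn 5 (Dr Loans, Cr Equity, amount 77): Equity=-11 Inventory=104 Loans=304 Revenue=-397
After txn 6 (Dr Loans, Cr Equity, amount 242): Equity=-253 Inventory=104 Loans=546 Revenue=-397
After txn 7 (Dr Revenue, Cr Equity, amount 66): Equity=-319 Inventory=104 Loans=546 Revenue=-331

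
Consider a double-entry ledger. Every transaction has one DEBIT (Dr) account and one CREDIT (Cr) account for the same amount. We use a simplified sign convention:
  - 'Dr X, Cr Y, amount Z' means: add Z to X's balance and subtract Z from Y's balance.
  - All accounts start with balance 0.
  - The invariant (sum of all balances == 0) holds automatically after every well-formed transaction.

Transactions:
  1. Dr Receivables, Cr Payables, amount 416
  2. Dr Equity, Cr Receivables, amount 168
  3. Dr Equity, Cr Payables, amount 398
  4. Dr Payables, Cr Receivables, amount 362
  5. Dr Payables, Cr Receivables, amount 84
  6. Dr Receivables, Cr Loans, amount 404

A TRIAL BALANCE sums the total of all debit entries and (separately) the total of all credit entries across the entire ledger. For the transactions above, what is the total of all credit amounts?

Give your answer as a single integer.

Txn 1: credit+=416
Txn 2: credit+=168
Txn 3: credit+=398
Txn 4: credit+=362
Txn 5: credit+=84
Txn 6: credit+=404
Total credits = 1832

Answer: 1832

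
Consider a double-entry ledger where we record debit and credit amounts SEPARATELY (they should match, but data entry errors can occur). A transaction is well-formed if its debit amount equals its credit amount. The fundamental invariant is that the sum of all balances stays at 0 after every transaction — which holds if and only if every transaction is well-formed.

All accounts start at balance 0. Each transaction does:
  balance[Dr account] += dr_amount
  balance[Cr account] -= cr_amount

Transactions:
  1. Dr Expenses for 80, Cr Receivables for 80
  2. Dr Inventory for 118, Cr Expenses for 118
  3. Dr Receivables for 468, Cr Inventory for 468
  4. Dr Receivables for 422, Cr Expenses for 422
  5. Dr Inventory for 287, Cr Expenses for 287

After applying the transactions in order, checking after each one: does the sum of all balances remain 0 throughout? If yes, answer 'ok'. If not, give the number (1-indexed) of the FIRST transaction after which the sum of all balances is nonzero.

After txn 1: dr=80 cr=80 sum_balances=0
After txn 2: dr=118 cr=118 sum_balances=0
After txn 3: dr=468 cr=468 sum_balances=0
After txn 4: dr=422 cr=422 sum_balances=0
After txn 5: dr=287 cr=287 sum_balances=0

Answer: ok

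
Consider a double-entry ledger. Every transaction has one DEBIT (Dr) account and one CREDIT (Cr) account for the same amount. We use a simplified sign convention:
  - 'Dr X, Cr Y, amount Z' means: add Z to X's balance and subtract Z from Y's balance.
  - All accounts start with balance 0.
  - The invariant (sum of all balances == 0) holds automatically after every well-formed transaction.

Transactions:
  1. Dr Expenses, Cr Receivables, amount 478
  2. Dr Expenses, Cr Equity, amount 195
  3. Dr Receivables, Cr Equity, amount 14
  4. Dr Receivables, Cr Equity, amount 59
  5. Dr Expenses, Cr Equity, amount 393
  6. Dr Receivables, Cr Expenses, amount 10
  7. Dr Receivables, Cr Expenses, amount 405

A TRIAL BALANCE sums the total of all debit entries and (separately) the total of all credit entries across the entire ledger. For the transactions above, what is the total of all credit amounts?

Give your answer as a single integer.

Txn 1: credit+=478
Txn 2: credit+=195
Txn 3: credit+=14
Txn 4: credit+=59
Txn 5: credit+=393
Txn 6: credit+=10
Txn 7: credit+=405
Total credits = 1554

Answer: 1554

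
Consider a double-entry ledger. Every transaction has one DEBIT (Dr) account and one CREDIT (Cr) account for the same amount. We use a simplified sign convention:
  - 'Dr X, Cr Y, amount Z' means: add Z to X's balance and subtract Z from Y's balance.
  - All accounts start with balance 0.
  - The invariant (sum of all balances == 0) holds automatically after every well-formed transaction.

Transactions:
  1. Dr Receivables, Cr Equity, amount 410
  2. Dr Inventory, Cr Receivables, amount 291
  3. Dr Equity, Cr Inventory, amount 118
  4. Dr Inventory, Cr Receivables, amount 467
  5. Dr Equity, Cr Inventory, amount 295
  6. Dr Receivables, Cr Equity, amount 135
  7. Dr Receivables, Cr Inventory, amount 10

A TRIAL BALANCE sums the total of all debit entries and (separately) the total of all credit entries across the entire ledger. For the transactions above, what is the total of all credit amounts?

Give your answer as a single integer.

Answer: 1726

Derivation:
Txn 1: credit+=410
Txn 2: credit+=291
Txn 3: credit+=118
Txn 4: credit+=467
Txn 5: credit+=295
Txn 6: credit+=135
Txn 7: credit+=10
Total credits = 1726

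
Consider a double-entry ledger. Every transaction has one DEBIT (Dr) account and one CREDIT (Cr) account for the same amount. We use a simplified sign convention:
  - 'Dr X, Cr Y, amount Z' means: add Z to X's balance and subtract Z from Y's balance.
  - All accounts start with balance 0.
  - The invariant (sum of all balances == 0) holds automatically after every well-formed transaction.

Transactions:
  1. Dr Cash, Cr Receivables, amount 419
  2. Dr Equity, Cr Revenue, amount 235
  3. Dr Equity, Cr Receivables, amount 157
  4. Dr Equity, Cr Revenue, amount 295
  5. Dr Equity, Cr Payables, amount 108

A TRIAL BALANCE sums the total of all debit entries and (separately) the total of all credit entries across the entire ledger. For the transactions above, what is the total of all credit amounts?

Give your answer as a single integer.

Txn 1: credit+=419
Txn 2: credit+=235
Txn 3: credit+=157
Txn 4: credit+=295
Txn 5: credit+=108
Total credits = 1214

Answer: 1214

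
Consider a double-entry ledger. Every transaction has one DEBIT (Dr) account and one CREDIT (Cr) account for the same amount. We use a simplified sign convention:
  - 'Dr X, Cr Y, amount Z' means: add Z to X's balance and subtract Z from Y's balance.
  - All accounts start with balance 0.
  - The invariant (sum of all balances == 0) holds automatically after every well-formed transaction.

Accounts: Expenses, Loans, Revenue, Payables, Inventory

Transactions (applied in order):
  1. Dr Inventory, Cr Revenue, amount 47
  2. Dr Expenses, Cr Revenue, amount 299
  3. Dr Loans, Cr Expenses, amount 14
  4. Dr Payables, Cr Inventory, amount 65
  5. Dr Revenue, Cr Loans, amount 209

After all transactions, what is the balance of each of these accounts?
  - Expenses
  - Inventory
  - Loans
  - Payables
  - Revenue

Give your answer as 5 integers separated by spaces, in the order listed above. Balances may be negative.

Answer: 285 -18 -195 65 -137

Derivation:
After txn 1 (Dr Inventory, Cr Revenue, amount 47): Inventory=47 Revenue=-47
After txn 2 (Dr Expenses, Cr Revenue, amount 299): Expenses=299 Inventory=47 Revenue=-346
After txn 3 (Dr Loans, Cr Expenses, amount 14): Expenses=285 Inventory=47 Loans=14 Revenue=-346
After txn 4 (Dr Payables, Cr Inventory, amount 65): Expenses=285 Inventory=-18 Loans=14 Payables=65 Revenue=-346
After txn 5 (Dr Revenue, Cr Loans, amount 209): Expenses=285 Inventory=-18 Loans=-195 Payables=65 Revenue=-137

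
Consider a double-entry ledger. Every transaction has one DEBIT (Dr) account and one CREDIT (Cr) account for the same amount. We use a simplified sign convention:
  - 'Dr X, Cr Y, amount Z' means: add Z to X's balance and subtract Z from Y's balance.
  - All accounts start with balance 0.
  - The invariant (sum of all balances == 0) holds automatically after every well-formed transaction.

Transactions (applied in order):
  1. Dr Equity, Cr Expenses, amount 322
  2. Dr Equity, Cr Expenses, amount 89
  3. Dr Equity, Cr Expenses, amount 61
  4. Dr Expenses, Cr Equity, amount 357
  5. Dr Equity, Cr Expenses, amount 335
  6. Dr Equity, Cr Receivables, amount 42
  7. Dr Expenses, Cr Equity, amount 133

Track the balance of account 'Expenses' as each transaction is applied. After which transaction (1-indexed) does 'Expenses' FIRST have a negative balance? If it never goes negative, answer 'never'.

After txn 1: Expenses=-322

Answer: 1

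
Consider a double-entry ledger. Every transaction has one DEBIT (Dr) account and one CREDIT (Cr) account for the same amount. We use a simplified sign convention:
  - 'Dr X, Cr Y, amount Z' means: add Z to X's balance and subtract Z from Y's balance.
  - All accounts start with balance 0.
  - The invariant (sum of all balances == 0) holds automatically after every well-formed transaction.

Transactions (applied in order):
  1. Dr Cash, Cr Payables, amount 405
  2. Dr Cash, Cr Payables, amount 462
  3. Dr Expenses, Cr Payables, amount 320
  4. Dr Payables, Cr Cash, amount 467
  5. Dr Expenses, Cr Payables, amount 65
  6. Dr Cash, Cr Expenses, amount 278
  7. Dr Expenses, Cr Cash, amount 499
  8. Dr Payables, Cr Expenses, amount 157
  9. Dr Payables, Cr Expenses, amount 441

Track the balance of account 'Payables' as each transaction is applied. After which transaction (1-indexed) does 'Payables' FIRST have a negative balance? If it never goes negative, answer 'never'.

After txn 1: Payables=-405

Answer: 1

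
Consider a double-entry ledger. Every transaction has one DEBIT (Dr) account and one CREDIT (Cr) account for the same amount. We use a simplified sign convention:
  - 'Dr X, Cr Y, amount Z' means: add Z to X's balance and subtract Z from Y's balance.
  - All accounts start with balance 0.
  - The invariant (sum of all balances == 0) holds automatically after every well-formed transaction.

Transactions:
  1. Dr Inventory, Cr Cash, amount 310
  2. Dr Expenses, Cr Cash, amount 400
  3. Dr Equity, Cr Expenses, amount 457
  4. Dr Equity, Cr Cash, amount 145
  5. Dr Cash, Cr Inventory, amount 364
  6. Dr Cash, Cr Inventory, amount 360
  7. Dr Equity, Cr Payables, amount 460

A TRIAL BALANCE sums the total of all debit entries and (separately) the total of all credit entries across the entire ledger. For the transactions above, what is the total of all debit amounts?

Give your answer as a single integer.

Txn 1: debit+=310
Txn 2: debit+=400
Txn 3: debit+=457
Txn 4: debit+=145
Txn 5: debit+=364
Txn 6: debit+=360
Txn 7: debit+=460
Total debits = 2496

Answer: 2496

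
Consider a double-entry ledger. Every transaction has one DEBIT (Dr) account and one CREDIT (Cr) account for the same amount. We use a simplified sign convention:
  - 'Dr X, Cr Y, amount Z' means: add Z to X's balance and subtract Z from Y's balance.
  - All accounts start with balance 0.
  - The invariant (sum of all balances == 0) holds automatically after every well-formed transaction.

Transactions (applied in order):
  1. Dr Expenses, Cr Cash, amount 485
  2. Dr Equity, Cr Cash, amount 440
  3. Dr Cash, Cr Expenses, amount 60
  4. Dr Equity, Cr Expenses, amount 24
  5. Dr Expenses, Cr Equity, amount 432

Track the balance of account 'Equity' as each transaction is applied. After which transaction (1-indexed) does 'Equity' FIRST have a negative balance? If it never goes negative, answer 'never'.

After txn 1: Equity=0
After txn 2: Equity=440
After txn 3: Equity=440
After txn 4: Equity=464
After txn 5: Equity=32

Answer: never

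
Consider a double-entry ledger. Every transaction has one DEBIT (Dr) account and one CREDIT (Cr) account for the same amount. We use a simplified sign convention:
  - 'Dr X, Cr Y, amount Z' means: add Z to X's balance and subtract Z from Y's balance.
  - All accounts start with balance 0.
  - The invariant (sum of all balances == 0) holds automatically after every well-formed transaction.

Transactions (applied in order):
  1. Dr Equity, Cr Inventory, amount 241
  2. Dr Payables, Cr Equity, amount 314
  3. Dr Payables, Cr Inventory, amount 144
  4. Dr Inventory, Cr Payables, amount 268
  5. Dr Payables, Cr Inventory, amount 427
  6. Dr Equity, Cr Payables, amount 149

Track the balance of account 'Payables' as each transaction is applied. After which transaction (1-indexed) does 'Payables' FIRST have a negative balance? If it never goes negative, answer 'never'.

Answer: never

Derivation:
After txn 1: Payables=0
After txn 2: Payables=314
After txn 3: Payables=458
After txn 4: Payables=190
After txn 5: Payables=617
After txn 6: Payables=468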